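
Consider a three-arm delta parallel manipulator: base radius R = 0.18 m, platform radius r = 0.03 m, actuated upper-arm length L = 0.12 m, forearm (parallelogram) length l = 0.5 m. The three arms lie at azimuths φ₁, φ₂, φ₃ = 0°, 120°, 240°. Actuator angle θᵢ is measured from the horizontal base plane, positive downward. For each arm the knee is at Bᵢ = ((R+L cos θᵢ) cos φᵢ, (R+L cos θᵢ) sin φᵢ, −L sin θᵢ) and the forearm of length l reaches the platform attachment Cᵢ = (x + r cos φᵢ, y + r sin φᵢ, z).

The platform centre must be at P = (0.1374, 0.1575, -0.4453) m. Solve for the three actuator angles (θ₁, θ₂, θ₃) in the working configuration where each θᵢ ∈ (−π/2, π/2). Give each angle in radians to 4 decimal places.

θ₁ = -0.0874, θ₂ = 0.2617, θ₃ = 1.3958

φ1=0.0° → target in arm frame (0.1374, 0.1575)
  e−x'=0.0126;  (l²−L²−(e−x')²−y'²−z²)/2L = 0.0514
  √(A²+B²)=0.4455;  θ1 = -1.5425+1.4551 ≈ -0.0874
rotate P by −φ2: (0.0677, -0.1977, -0.4453)
  e−x'=0.0823;  (l²−L²−(e−x')²−y'²−z²)/2L = -0.0357
  γ=atan2(-0.4453,0.0823)=-1.3880;  ψ=arccos(-0.0788)=1.6497;  θ2=γ+ψ≈0.2617
rotate P by −φ3: (-0.2051, 0.0402, -0.4453)
  A cos θ + B sin θ = C:  0.3551·cos θ + -0.4453·sin θ = -0.3767
  √(A²+B²)=0.5696;  θ3 = -0.8976+2.2935 ≈ 1.3958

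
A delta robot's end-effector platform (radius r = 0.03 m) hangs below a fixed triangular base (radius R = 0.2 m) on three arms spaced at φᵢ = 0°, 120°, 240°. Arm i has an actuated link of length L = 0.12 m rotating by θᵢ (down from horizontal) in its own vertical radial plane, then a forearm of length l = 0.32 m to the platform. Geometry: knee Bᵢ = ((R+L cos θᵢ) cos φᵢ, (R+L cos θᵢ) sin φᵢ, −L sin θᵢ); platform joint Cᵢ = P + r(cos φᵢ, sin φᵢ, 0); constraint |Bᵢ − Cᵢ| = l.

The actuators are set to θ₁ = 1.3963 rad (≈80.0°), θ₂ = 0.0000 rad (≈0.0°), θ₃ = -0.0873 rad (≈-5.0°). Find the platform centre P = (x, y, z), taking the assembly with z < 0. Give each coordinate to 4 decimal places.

φ1=0.0°: virtual centre (0.1908, 0.0000, -0.1182), radius l
arm 2 at φ=120.0°: (R−r)+L cos θ2 = 0.2900;  centre 2 = (-0.1450, 0.2511, 0.0000)
arm 3 at φ=240.0°: (R−r)+L cos θ3 = 0.2895;  centre 3 = (-0.1448, -0.2508, 0.0105)
|centre ₂|²−|centre ₁|² = 0.0337;  |centre ₃|²−|centre ₁|² = 0.0336
[-0.6717 0.5023 0.2364]·P = 0.0337;  [-0.6712 -0.5015 0.2573]·P = 0.0336
Cramer: x(z) = -0.0501+0.3676z;  y(z) = 0.0001+0.0210z
quadratic in z: (1.1356)z²+(0.0592)z+(-0.0304)=0, √Δ=0.3762 → z ∈ {-0.1917, 0.1396}; z = -0.1917 (taking z<0)
x = -0.1206, y = -0.0039

(-0.1206, -0.0039, -0.1917)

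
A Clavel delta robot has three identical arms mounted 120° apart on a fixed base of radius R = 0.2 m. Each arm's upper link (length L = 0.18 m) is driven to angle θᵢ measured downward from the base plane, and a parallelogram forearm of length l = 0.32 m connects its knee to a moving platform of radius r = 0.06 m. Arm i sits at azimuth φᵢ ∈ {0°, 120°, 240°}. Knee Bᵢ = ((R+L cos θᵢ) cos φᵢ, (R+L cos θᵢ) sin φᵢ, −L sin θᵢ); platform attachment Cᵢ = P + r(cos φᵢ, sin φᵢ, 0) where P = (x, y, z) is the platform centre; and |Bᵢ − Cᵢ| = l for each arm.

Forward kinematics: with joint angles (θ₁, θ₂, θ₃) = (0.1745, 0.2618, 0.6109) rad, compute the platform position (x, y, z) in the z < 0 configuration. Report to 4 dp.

O1 = (0.3173·cos0.0°, 0.3173·sin0.0°, -0.0313) = (0.3173, 0.0000, -0.0313)
arm 2 at φ=120.0°: ρ2 = 0.3139;  O2 = (-0.1569, 0.2718, -0.0466)
O3 = (0.2874·cos240.0°, 0.2874·sin240.0°, -0.1032) = (-0.1437, -0.2489, -0.1032)
|O₂|²−|O₁|² = -0.0010;  |O₃|²−|O₁|² = -0.0084
linear system: -0.9484x+0.5436y = -0.0010−-0.0307z; -0.9220x+-0.4979y = -0.0084−-0.1440z
det = 0.9734;  x = 0.0052+-0.0961z,  y = 0.0072+-0.1112z
quadratic in z: (1.0216)z²+(0.1209)z+(-0.0040)=0, √Δ=0.1754 → z ∈ {-0.1450, 0.0267}; z = -0.1450 (taking z<0)
x = 0.0191, y = 0.0234

(0.0191, 0.0234, -0.1450)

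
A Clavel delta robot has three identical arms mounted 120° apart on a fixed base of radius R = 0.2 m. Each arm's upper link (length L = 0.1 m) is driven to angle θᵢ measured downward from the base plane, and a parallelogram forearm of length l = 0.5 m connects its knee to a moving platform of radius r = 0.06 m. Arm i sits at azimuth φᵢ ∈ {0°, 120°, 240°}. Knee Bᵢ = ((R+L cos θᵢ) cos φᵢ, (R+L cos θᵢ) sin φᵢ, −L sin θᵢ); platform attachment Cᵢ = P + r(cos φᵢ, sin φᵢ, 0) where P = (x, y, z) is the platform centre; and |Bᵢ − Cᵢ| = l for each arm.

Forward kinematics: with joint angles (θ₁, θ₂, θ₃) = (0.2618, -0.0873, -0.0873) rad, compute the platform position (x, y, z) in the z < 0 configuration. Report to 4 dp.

(-0.0439, 0.0000, -0.4398)

S1 = (0.2366·cos0.0°, 0.2366·sin0.0°, -0.0259) = (0.2366, 0.0000, -0.0259)
arm 2 at φ=120.0°: (R−r)+L cos θ2 = 0.2396;  S2 = (-0.1198, 0.2075, 0.0087)
arm 3 at φ=240.0°: (R−r)+L cos θ3 = 0.2396;  S3 = (-0.1198, -0.2075, 0.0087)
eliminate P² terms by subtracting sphere 1 from 2 and 3
linear system: -0.7128x+0.4150y = 0.0008−0.0692z; -0.7128x+-0.4150y = 0.0008−0.0692z
det = 0.5917;  x = -0.0012+0.0971z,  y = 0.0000+0.0000z
sphere 1 gives Az²+Bz+C=0 with A=1.0094, B=0.0056, C=-0.1928;  B²−4AC=0.7785;  roots -0.4398, 0.4343;  negative root z = -0.4398
x = -0.0439, y = 0.0000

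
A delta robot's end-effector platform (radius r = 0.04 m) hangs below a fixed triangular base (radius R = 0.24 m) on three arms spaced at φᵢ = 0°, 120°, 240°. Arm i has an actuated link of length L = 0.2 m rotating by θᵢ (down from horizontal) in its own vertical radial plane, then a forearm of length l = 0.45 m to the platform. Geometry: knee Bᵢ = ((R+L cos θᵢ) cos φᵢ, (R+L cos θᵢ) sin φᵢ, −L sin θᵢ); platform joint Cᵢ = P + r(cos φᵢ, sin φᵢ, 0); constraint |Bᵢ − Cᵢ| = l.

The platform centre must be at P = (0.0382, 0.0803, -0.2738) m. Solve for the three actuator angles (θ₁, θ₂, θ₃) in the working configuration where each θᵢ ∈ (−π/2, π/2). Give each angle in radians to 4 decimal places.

θ₁ = 0.0875, θ₂ = 0.0002, θ₃ = 0.7856

rotate P by −φ1: (0.0382, 0.0803, -0.2738)
  A cos θ + B sin θ = C:  0.1618·cos θ + -0.2738·sin θ = 0.1373
  √(A²+B²)=0.3180;  θ1 = -1.0371+1.1245 ≈ 0.0875
arm 2 (φ=120.0°): x'=0.0504, y'=-0.0732
  A=0.1496, B=-0.2738, C=(l²−L²−A²−y'²−z²)/(2L)=0.1495
  γ=atan2(-0.2738,0.1496)=-1.0709;  ψ=arccos(0.4792)=1.0710;  θ2=γ+ψ≈0.0002
φ3=240.0° → target in arm frame (-0.0886, -0.0071)
  A cos θ + B sin θ = C:  0.2886·cos θ + -0.2738·sin θ = 0.0104
  √(A²+B²)=0.3978;  θ3 = -0.7590+1.5446 ≈ 0.7856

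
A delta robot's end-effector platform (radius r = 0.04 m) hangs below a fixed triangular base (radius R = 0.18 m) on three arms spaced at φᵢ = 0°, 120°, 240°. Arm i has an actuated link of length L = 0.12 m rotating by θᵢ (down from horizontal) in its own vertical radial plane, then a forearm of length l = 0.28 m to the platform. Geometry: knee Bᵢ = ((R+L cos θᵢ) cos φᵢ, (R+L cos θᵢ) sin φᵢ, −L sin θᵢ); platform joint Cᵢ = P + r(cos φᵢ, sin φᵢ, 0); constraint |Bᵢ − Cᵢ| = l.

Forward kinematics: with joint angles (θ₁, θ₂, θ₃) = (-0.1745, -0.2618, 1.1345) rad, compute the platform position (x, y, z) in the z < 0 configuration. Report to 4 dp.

(0.0415, 0.0773, -0.1388)

φ1=0.0°: virtual centre (0.2582, 0.0000, 0.0208), radius l
O2 = (0.2559·cos120.0°, 0.2559·sin120.0°, 0.0311) = (-0.1280, 0.2216, 0.0311)
arm 3 at φ=240.0°: ρ3 = 0.1907;  O3 = (-0.0954, -0.1652, -0.1088)
subtract pairs → two planes through P
[-0.7723 0.4433 0.0204]·P = -0.0006;  [-0.7071 -0.3303 -0.2592]·P = -0.0189
det = 0.5685;  x = 0.0151+-0.1902z,  y = 0.0249+-0.3775z
quadratic in z: (1.1787)z²+(0.0320)z+(-0.0183)=0, √Δ=0.2952 → z ∈ {-0.1388, 0.1116}; z = -0.1388 (taking z<0)
x = 0.0415, y = 0.0773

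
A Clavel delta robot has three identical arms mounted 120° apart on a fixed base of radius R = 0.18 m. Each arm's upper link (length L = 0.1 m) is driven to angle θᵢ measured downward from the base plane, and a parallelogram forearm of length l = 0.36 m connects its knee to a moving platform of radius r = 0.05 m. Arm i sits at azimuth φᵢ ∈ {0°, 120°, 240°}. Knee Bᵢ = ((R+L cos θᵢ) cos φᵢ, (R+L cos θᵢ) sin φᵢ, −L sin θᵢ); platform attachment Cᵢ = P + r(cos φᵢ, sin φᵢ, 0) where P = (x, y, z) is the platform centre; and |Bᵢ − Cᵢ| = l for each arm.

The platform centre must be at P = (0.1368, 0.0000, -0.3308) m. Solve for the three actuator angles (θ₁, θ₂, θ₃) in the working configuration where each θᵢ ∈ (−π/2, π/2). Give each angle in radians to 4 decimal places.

θ₁ = -0.1742, θ₂ = 1.1350, θ₃ = 1.1350

φ1=0.0° → target in arm frame (0.1368, 0.0000)
  A cos θ + B sin θ = C:  -0.0068·cos θ + -0.3308·sin θ = 0.0506
  √(A²+B²)=0.3309;  θ1 = -1.5913+1.4172 ≈ -0.1742
arm 2 (φ=120.0°): x'=-0.0684, y'=-0.1185
  A cos θ + B sin θ = C:  0.1984·cos θ + -0.3308·sin θ = -0.2161
  γ=atan2(-0.3308,0.1984)=-1.0306;  ψ=arccos(-0.5603)=2.1656;  θ2=γ+ψ≈1.1350
φ3=240.0° → target in arm frame (-0.0684, 0.1185)
  e−x'=0.1984;  (l²−L²−(e−x')²−y'²−z²)/2L = -0.2161
  θ3 = atan2(B,A) + arccos(C/0.3857) = 1.1350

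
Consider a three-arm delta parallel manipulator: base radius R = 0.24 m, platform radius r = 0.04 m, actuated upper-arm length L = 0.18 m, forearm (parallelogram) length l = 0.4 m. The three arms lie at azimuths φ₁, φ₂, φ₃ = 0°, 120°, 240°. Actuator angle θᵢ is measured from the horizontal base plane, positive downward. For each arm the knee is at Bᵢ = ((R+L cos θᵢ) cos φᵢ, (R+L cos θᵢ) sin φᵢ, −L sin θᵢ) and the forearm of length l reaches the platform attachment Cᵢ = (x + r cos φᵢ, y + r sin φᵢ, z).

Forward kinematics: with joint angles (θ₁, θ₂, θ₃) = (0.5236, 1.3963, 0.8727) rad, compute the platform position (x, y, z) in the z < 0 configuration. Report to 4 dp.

S1 = (0.3559·cos0.0°, 0.3559·sin0.0°, -0.0900) = (0.3559, 0.0000, -0.0900)
S2 = (0.2313·cos120.0°, 0.2313·sin120.0°, -0.1773) = (-0.1156, 0.2003, -0.1773)
arm 3 at φ=240.0°: ρ3 = 0.3157;  S3 = (-0.1578, -0.2734, -0.1379)
subtract pairs → two planes through P
[-0.9430 0.4005 -0.1745]·P = -0.0499;  [-1.0275 -0.5468 -0.0958]·P = -0.0161
Cramer: x(z) = 0.0363-0.1443z;  y(z) = -0.0389+0.0960z
quadratic in z: (1.0300)z²+(0.2648)z+(-0.0483)=0, √Δ=0.5187 → z ∈ {-0.3803, 0.1233}; z = -0.3803 (taking z<0)
x = 0.0912, y = -0.0754

(0.0912, -0.0754, -0.3803)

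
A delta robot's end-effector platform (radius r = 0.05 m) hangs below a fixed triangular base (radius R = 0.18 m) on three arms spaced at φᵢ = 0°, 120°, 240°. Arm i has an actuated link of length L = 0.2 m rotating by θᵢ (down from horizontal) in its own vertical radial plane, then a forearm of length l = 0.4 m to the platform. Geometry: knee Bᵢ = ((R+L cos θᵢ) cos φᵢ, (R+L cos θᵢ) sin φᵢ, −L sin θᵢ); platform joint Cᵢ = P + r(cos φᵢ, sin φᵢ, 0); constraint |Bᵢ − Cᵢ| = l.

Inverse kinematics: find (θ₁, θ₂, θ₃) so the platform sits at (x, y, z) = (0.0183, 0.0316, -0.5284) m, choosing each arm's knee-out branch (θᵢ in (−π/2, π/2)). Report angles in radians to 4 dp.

θ₁ = 1.1345, θ₂ = 1.1348, θ₃ = 1.3091

arm 1 (φ=0.0°): x'=0.0183, y'=0.0316
  e−x'=0.1117;  (l²−L²−(e−x')²−y'²−z²)/2L = -0.4317
  θ1 = atan2(B,A) + arccos(C/0.5401) = 1.1345
arm 2 (φ=120.0°): x'=0.0182, y'=-0.0316
  A=0.1118, B=-0.5284, C=(l²−L²−A²−y'²−z²)/(2L)=-0.4318
  γ=atan2(-0.5284,0.1118)=-1.3623;  ψ=arccos(-0.7994)=2.4971;  θ2=γ+ψ≈1.1348
φ3=240.0° → target in arm frame (-0.0365, 0.0000)
  A=0.1665, B=-0.5284, C=(l²−L²−A²−y'²−z²)/(2L)=-0.4673
  θ3 = atan2(B,A) + arccos(C/0.5540) = 1.3091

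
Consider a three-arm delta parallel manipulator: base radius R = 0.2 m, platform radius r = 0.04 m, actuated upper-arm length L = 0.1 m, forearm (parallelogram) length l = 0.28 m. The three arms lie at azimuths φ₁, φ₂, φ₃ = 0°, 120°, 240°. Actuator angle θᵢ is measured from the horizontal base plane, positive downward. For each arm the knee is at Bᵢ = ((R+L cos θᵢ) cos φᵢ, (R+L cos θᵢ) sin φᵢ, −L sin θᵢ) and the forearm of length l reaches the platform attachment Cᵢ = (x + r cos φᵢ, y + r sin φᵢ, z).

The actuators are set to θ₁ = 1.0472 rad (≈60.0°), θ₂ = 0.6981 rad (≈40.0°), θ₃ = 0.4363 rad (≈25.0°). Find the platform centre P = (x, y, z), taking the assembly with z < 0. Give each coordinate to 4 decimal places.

arm 1 at φ=0.0°: ρ1 = 0.2100;  centre 1 = (0.2100, 0.0000, -0.0866)
arm 2 at φ=120.0°: ρ2 = 0.2366;  centre 2 = (-0.1183, 0.2049, -0.0643)
centre 3 = (0.2506·cos240.0°, 0.2506·sin240.0°, -0.0423) = (-0.1253, -0.2171, -0.0423)
eliminate P² terms by subtracting sphere 1 from 2 and 3
linear system: -0.6566x+0.4098y = 0.0085−0.0447z; -0.6706x+-0.4341y = 0.0130−0.0887z
det = 0.5599;  x = -0.0161+0.0995z,  y = -0.0051+0.0505z
quadratic in z: (1.0125)z²+(0.1277)z+(-0.0197)=0, √Δ=0.3103 → z ∈ {-0.2163, 0.0902}; z = -0.2163 (taking z<0)
x = -0.0376, y = -0.0160

(-0.0376, -0.0160, -0.2163)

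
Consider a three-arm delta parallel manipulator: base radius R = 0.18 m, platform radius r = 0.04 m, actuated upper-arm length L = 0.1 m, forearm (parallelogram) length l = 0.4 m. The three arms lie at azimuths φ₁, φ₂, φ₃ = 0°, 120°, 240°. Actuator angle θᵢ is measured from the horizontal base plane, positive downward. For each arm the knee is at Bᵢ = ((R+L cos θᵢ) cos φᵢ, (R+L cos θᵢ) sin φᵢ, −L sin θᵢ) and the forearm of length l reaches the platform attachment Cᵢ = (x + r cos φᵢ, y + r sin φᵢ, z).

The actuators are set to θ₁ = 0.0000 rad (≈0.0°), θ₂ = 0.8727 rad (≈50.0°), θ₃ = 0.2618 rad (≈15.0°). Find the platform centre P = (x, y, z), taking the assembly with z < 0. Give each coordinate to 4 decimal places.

S1 = (0.2400·cos0.0°, 0.2400·sin0.0°, 0.0000) = (0.2400, 0.0000, 0.0000)
S2 = (0.2043·cos120.0°, 0.2043·sin120.0°, -0.0766) = (-0.1021, 0.1769, -0.0766)
φ3=240.0°: virtual centre (-0.1183, -0.2049, -0.0259), radius l
|S₂|²−|S₁|² = -0.0100;  |S₃|²−|S₁|² = -0.0010
linear system: -0.6843x+0.3538y = -0.0100−-0.1532z; -0.7166x+-0.4098y = -0.0010−-0.0518z
Cramer: x(z) = 0.0083-0.1519z;  y(z) = -0.0122+0.1393z
into |P−S₁|² = l²: 1.0425z² + 0.0670z + -0.1062 = 0;  Δ = 0.4472;  z = -0.3529 or 0.2886 → z<0 root = -0.3529
x = 0.0619, y = -0.0614

(0.0619, -0.0614, -0.3529)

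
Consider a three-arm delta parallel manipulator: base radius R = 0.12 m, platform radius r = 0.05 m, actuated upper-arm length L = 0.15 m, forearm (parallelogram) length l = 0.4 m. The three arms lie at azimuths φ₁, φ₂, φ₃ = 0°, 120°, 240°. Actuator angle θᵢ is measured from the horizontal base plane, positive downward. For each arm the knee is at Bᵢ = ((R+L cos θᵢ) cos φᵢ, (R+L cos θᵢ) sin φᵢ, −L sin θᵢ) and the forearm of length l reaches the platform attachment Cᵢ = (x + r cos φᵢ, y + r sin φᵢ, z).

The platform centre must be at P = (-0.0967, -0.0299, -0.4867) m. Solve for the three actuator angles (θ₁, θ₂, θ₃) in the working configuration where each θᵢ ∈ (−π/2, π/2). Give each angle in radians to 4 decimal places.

θ₁ = 1.3086, θ₂ = 0.9595, θ₃ = 0.7852

arm 1 (φ=0.0°): x'=-0.0967, y'=-0.0299
  A=0.1667, B=-0.4867, C=(l²−L²−A²−y'²−z²)/(2L)=-0.4269
  √(A²+B²)=0.5145;  θ1 = -1.2408+2.5494 ≈ 1.3086
φ2=120.0° → target in arm frame (0.0225, 0.0987)
  e−x'=0.0475;  (l²−L²−(e−x')²−y'²−z²)/2L = -0.3713
  √(A²+B²)=0.4890;  θ2 = -1.4734+2.4329 ≈ 0.9595
φ3=240.0° → target in arm frame (0.0742, -0.0688)
  A=-0.0042, B=-0.4867, C=(l²−L²−A²−y'²−z²)/(2L)=-0.3471
  √(A²+B²)=0.4867;  θ3 = -1.5795+2.3647 ≈ 0.7852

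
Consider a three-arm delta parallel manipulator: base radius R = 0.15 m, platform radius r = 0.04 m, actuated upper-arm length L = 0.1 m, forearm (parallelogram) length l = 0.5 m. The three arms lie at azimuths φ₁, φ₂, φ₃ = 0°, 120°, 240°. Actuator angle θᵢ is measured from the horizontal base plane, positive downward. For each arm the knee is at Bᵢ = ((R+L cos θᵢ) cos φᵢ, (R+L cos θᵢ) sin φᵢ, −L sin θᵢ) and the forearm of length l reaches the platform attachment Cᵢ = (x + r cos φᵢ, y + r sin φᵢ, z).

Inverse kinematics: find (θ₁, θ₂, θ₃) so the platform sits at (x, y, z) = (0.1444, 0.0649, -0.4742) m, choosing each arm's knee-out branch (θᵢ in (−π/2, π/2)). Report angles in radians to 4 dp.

θ₁ = -0.1750, θ₂ = 0.5231, θ₃ = 0.9593

φ1=0.0° → target in arm frame (0.1444, 0.0649)
  A cos θ + B sin θ = C:  -0.0344·cos θ + -0.4742·sin θ = 0.0487
  θ1 = atan2(B,A) + arccos(C/0.4754) = -0.1750
arm 2 (φ=120.0°): x'=-0.0160, y'=-0.1575
  A cos θ + B sin θ = C:  0.1260·cos θ + -0.4742·sin θ = -0.1277
  γ=atan2(-0.4742,0.1260)=-1.3111;  ψ=arccos(-0.2603)=1.8342;  θ2=γ+ψ≈0.5231
arm 3 (φ=240.0°): x'=-0.1284, y'=0.0926
  A=0.2384, B=-0.4742, C=(l²−L²−A²−y'²−z²)/(2L)=-0.2514
  γ=atan2(-0.4742,0.2384)=-1.1049;  ψ=arccos(-0.4736)=2.0642;  θ3=γ+ψ≈0.9593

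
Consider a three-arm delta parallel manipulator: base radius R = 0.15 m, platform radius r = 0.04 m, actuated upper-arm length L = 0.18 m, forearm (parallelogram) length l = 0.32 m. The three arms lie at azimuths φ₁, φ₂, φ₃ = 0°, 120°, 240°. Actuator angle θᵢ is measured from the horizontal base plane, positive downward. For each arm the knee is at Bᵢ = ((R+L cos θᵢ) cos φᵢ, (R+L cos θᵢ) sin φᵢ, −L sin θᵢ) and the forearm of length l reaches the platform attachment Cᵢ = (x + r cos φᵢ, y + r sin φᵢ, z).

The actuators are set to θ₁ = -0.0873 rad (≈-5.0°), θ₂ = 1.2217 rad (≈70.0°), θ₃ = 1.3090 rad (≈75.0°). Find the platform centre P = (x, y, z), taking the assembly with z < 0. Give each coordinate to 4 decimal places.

arm 1 at φ=0.0°: e+L cos θ1 = 0.2893;  centre 1 = (0.2893, 0.0000, 0.0157)
centre 2 = (0.1716·cos120.0°, 0.1716·sin120.0°, -0.1691) = (-0.0858, 0.1486, -0.1691)
centre 3 = (0.1566·cos240.0°, 0.1566·sin240.0°, -0.1739) = (-0.0783, -0.1356, -0.1739)
subtract pairs → two planes through P
linear system: -0.7502x+0.2972y = -0.0259−-0.3697z; -0.7352x+-0.2712y = -0.0292−-0.3791z
Cramer: x(z) = 0.0372-0.5046z;  y(z) = 0.0068-0.0299z
into |P−centre ₁|² = l²: 1.2555z² + 0.2226z + -0.0386 = 0;  Δ = 0.2432;  z = -0.2850 or 0.1077 → z<0 root = -0.2850
x = 0.1811, y = 0.0153

(0.1811, 0.0153, -0.2850)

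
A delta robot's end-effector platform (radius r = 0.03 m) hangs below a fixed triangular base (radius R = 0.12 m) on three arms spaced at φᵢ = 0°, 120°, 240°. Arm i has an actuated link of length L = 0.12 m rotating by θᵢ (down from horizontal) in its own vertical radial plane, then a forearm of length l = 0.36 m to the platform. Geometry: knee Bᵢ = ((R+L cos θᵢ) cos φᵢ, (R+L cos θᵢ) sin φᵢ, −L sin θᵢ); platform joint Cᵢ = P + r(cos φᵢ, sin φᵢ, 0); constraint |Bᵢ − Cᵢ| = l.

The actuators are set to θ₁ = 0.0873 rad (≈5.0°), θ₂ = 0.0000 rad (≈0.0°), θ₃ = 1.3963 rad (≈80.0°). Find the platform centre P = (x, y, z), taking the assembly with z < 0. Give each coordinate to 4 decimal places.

arm 1 at φ=0.0°: e+L cos θ1 = 0.2095;  S1 = (0.2095, 0.0000, -0.0105)
φ2=120.0°: virtual centre (-0.1050, 0.1819, 0.0000), radius l
S3 = (0.1108·cos240.0°, 0.1108·sin240.0°, -0.1182) = (-0.0554, -0.0960, -0.1182)
subtract pairs → two planes through P
plane₁₂: -0.6291x+0.3637y+0.0209z = 0.0001
Cramer: x(z) = 0.0206-0.2371z;  y(z) = 0.0358-0.4676z
quadratic in z: (1.2749)z²+(0.0771)z+(-0.0925)=0, √Δ=0.6911 → z ∈ {-0.3013, 0.2408}; z = -0.3013 (taking z<0)
x = 0.0920, y = 0.1767

(0.0920, 0.1767, -0.3013)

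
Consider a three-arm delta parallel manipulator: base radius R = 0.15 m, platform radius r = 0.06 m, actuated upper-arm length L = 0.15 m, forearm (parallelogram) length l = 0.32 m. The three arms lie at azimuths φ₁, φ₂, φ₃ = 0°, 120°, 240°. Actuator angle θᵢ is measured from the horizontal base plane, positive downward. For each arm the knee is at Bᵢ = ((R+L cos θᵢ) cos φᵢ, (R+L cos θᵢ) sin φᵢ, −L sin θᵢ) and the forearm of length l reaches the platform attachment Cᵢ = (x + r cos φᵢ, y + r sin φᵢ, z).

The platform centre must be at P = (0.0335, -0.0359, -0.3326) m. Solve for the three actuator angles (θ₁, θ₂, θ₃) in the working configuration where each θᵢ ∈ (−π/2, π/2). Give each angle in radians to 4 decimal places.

rotate P by −φ1: (0.0335, -0.0359, -0.3326)
  A cos θ + B sin θ = C:  0.0565·cos θ + -0.3326·sin θ = -0.1173
  θ1 = atan2(B,A) + arccos(C/0.3374) = 0.5235
arm 2 (φ=120.0°): x'=-0.0478, y'=-0.0111
  e−x'=0.1378;  (l²−L²−(e−x')²−y'²−z²)/2L = -0.1662
  θ2 = atan2(B,A) + arccos(C/0.3600) = 0.8726
arm 3 (φ=240.0°): x'=0.0143, y'=0.0470
  A cos θ + B sin θ = C:  0.0757·cos θ + -0.3326·sin θ = -0.1288
  θ3 = atan2(B,A) + arccos(C/0.3411) = 0.6110

θ₁ = 0.5235, θ₂ = 0.8726, θ₃ = 0.6110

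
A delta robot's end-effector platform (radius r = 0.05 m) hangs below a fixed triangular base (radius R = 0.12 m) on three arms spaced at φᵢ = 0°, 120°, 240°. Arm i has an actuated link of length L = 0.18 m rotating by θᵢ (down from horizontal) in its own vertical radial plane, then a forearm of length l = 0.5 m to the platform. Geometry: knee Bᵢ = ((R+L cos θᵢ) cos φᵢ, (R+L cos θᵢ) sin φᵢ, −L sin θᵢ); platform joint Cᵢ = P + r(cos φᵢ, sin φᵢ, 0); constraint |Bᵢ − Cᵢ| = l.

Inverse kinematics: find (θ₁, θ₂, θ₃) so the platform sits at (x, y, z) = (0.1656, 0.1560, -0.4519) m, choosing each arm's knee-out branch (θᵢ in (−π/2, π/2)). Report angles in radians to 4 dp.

θ₁ = -0.0874, θ₂ = 0.2618, θ₃ = 0.9597

arm 1 (φ=0.0°): x'=0.1656, y'=0.1560
  A cos θ + B sin θ = C:  -0.0956·cos θ + -0.4519·sin θ = -0.0558
  γ=atan2(-0.4519,-0.0956)=-1.7793;  ψ=arccos(-0.1208)=1.6919;  θ1=γ+ψ≈-0.0874
rotate P by −φ2: (0.0523, -0.2214, -0.4519)
  A=0.0177, B=-0.4519, C=(l²−L²−A²−y'²−z²)/(2L)=-0.0999
  θ2 = atan2(B,A) + arccos(C/0.4522) = 0.2618
φ3=240.0° → target in arm frame (-0.2179, 0.0654)
  A=0.2879, B=-0.4519, C=(l²−L²−A²−y'²−z²)/(2L)=-0.2049
  √(A²+B²)=0.5358;  θ3 = -1.0036+1.9633 ≈ 0.9597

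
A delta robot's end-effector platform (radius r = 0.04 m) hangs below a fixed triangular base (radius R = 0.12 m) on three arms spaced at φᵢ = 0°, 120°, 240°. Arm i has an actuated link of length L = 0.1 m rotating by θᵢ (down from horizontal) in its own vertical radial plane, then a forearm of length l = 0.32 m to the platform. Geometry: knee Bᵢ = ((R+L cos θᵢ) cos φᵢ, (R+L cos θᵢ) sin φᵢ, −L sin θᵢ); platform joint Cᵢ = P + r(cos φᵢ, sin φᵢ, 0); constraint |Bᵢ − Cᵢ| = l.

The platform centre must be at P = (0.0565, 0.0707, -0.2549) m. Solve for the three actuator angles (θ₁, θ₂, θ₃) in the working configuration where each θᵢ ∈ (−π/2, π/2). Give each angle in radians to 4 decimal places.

rotate P by −φ1: (0.0565, 0.0707, -0.2549)
  e−x'=0.0235;  (l²−L²−(e−x')²−y'²−z²)/2L = 0.1094
  θ1 = atan2(B,A) + arccos(C/0.2560) = -0.3496
rotate P by −φ2: (0.0330, -0.0843, -0.2549)
  A=0.0470, B=-0.2549, C=(l²−L²−A²−y'²−z²)/(2L)=0.0906
  θ2 = atan2(B,A) + arccos(C/0.2592) = -0.1745
φ3=240.0° → target in arm frame (-0.0895, 0.0136)
  A cos θ + B sin θ = C:  0.1695·cos θ + -0.2549·sin θ = -0.0074
  θ3 = atan2(B,A) + arccos(C/0.3061) = 0.6110

θ₁ = -0.3496, θ₂ = -0.1745, θ₃ = 0.6110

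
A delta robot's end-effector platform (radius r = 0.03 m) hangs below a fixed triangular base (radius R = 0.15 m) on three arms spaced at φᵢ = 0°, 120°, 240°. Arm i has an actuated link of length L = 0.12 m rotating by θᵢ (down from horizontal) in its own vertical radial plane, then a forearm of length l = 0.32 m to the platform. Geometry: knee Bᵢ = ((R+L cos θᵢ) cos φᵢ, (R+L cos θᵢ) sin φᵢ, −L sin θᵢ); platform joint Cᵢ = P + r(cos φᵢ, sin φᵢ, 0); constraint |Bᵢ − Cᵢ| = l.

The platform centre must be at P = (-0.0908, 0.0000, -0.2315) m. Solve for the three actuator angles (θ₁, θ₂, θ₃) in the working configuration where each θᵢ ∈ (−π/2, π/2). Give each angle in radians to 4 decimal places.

θ₁ = 0.8725, θ₂ = -0.0869, θ₃ = -0.0869

φ1=0.0° → target in arm frame (-0.0908, 0.0000)
  A cos θ + B sin θ = C:  0.2108·cos θ + -0.2315·sin θ = -0.0418
  γ=atan2(-0.2315,0.2108)=-0.8322;  ψ=arccos(-0.1335)=1.7047;  θ1=γ+ψ≈0.8725
rotate P by −φ2: (0.0454, 0.0786, -0.2315)
  e−x'=0.0746;  (l²−L²−(e−x')²−y'²−z²)/2L = 0.0944
  θ2 = atan2(B,A) + arccos(C/0.2432) = -0.0869
φ3=240.0° → target in arm frame (0.0454, -0.0786)
  e−x'=0.0746;  (l²−L²−(e−x')²−y'²−z²)/2L = 0.0944
  γ=atan2(-0.2315,0.0746)=-1.2591;  ψ=arccos(0.3882)=1.1721;  θ3=γ+ψ≈-0.0869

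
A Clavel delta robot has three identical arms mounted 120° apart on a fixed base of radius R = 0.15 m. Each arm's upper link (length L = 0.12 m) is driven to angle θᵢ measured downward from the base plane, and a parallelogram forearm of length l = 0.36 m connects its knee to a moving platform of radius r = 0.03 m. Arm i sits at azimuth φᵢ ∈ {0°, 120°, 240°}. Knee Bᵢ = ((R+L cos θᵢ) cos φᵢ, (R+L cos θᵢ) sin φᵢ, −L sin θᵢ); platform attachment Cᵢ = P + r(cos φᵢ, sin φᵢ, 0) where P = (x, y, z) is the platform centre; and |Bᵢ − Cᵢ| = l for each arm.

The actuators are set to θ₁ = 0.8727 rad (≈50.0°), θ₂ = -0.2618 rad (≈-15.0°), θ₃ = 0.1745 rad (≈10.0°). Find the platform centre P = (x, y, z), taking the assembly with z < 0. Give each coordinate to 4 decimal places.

φ1=0.0°: virtual centre (0.1971, 0.0000, -0.0919), radius l
φ2=120.0°: virtual centre (-0.1180, 0.2043, 0.0311), radius l
arm 3 at φ=240.0°: ρ3 = 0.2382;  O3 = (-0.1191, -0.2063, -0.0208)
|O₂|²−|O₁|² = 0.0093;  |O₃|²−|O₁|² = 0.0099
linear system: -0.6302x+0.4086y = 0.0093−0.2460z; -0.6324x+-0.4125y = 0.0099−0.1422z
det = 0.5184;  x = -0.0152+0.3078z,  y = -0.0006+-0.1272z
sphere 1 gives Az²+Bz+C=0 with A=1.1109, B=0.0533, C=-0.0761;  B²−4AC=0.3409;  roots -0.2868, 0.2388;  negative root z = -0.2868
x = -0.1034, y = 0.0359

(-0.1034, 0.0359, -0.2868)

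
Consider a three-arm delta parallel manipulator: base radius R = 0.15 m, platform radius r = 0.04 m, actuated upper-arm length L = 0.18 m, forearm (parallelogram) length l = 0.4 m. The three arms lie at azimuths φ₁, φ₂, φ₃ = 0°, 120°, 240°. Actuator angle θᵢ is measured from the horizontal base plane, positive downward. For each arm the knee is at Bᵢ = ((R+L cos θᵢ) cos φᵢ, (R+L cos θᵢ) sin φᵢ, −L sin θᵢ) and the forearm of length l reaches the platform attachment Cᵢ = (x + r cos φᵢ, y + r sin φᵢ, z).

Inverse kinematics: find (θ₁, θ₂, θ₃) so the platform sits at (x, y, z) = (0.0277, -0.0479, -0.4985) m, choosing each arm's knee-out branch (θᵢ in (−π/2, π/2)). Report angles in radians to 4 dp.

rotate P by −φ1: (0.0277, -0.0479, -0.4985)
  A cos θ + B sin θ = C:  0.0823·cos θ + -0.4985·sin θ = -0.3610
  θ1 = atan2(B,A) + arccos(C/0.5052) = 0.9596
rotate P by −φ2: (-0.0553, 0.0000, -0.4985)
  e−x'=0.1653;  (l²−L²−(e−x')²−y'²−z²)/2L = -0.4118
  θ2 = atan2(B,A) + arccos(C/0.5252) = 1.2214
arm 3 (φ=240.0°): x'=0.0276, y'=0.0479
  e−x'=0.0824;  (l²−L²−(e−x')²−y'²−z²)/2L = -0.3611
  γ=atan2(-0.4985,0.0824)=-1.4070;  ψ=arccos(-0.7146)=2.3669;  θ3=γ+ψ≈0.9598

θ₁ = 0.9596, θ₂ = 1.2214, θ₃ = 0.9598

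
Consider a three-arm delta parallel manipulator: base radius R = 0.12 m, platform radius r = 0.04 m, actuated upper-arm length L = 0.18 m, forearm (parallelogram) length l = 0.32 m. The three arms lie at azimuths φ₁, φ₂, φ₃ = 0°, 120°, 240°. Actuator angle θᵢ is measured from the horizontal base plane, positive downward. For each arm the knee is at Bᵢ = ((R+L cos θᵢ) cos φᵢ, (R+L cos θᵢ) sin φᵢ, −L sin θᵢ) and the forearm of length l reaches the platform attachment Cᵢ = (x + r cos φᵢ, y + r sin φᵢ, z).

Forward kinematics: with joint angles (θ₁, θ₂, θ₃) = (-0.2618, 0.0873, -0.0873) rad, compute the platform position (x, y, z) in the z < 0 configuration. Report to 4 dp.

(0.0197, -0.0120, -0.1711)

S1 = (0.2539·cos0.0°, 0.2539·sin0.0°, 0.0466) = (0.2539, 0.0000, 0.0466)
φ2=120.0°: virtual centre (-0.1297, 0.2246, -0.0157), radius l
φ3=240.0°: virtual centre (-0.1297, -0.2246, 0.0157), radius l
subtract pairs → two planes through P
[-0.7670 0.4491 -0.1246]·P = 0.0009;  [-0.7670 -0.4491 -0.0618]·P = 0.0009
det = 0.6890;  x = -0.0011+-0.1215z,  y = 0.0000+0.0699z
into |P−S₁|² = l²: 1.0196z² + -0.0312z + -0.0352 = 0;  Δ = 0.1446;  z = -0.1711 or 0.2017 → z<0 root = -0.1711
x = 0.0197, y = -0.0120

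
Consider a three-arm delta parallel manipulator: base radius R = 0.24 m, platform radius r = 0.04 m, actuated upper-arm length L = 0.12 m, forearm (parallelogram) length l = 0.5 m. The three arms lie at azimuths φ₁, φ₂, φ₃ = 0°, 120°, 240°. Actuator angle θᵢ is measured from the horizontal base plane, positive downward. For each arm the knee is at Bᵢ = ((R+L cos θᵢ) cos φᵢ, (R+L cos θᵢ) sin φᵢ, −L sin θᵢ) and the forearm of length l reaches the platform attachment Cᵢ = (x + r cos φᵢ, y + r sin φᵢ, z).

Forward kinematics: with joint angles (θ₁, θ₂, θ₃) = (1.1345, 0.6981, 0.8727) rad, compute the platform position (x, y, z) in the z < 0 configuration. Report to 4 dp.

φ1=0.0°: virtual centre (0.2507, 0.0000, -0.1088), radius l
arm 2 at φ=120.0°: ρ2 = 0.2919;  S2 = (-0.1460, 0.2528, -0.0771)
arm 3 at φ=240.0°: ρ3 = 0.2771;  S3 = (-0.1386, -0.2400, -0.0919)
|S₂|²−|S₁|² = 0.0165;  |S₃|²−|S₁|² = 0.0106
plane₁₂: -0.7933x+0.5056y+0.0633z = 0.0165
det = 0.7745;  x = -0.0171+0.0612z,  y = 0.0057+-0.0291z
quadratic in z: (1.0046)z²+(0.1844)z+(-0.1664)=0, √Δ=0.8383 → z ∈ {-0.5090, 0.3254}; z = -0.5090 (taking z<0)
x = -0.0483, y = 0.0206

(-0.0483, 0.0206, -0.5090)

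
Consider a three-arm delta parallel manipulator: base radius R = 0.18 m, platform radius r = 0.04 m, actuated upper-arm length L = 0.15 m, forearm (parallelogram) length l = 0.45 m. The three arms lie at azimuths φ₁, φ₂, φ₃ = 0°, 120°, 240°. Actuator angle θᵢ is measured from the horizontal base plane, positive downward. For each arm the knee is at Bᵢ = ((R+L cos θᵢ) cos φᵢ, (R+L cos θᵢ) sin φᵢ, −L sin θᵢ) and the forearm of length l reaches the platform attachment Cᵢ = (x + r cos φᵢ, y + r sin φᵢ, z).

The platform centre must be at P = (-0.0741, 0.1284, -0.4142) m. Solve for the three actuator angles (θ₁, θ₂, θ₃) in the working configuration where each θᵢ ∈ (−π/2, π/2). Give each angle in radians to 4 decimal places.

θ₁ = 0.8725, θ₂ = -0.0873, θ₃ = 0.8727

φ1=0.0° → target in arm frame (-0.0741, 0.1284)
  A cos θ + B sin θ = C:  0.2141·cos θ + -0.4142·sin θ = -0.1796
  γ=atan2(-0.4142,0.2141)=-1.0937;  ψ=arccos(-0.3852)=1.9663;  θ1=γ+ψ≈0.8725
φ2=120.0° → target in arm frame (0.1482, 0.0000)
  A cos θ + B sin θ = C:  -0.0082·cos θ + -0.4142·sin θ = 0.0279
  √(A²+B²)=0.4143;  θ2 = -1.5907+1.5034 ≈ -0.0873
φ3=240.0° → target in arm frame (-0.0741, -0.1284)
  e−x'=0.2141;  (l²−L²−(e−x')²−y'²−z²)/2L = -0.1797
  √(A²+B²)=0.4663;  θ3 = -1.0936+1.9663 ≈ 0.8727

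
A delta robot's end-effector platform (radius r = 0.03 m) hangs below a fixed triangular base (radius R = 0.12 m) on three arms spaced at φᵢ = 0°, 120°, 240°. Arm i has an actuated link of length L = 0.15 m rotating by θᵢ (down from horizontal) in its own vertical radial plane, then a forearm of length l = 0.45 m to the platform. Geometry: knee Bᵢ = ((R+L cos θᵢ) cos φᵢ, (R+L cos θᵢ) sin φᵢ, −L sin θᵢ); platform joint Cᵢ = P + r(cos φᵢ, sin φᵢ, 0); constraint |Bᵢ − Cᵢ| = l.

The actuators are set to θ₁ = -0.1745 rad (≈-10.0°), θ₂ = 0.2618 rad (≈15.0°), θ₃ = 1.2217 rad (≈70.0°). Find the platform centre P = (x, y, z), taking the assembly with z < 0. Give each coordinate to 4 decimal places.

(0.1687, 0.1706, -0.3846)

arm 1 at φ=0.0°: (R−r)+L cos θ1 = 0.2377;  O1 = (0.2377, 0.0000, 0.0260)
φ2=120.0°: virtual centre (-0.1174, 0.2034, -0.0388), radius l
φ3=240.0°: virtual centre (-0.0707, -0.1224, -0.1410), radius l
subtract pairs → two planes through P
linear system: -0.7103x+0.4068y = -0.0005−-0.1297z; -0.6168x+-0.2448y = -0.0174−-0.3340z
Cramer: x(z) = 0.0169-0.3946z;  y(z) = 0.0283-0.3702z
quadratic in z: (1.2928)z²+(0.1013)z+(-0.1523)=0, √Δ=0.8931 → z ∈ {-0.3846, 0.3063}; z = -0.3846 (taking z<0)
x = 0.1687, y = 0.1706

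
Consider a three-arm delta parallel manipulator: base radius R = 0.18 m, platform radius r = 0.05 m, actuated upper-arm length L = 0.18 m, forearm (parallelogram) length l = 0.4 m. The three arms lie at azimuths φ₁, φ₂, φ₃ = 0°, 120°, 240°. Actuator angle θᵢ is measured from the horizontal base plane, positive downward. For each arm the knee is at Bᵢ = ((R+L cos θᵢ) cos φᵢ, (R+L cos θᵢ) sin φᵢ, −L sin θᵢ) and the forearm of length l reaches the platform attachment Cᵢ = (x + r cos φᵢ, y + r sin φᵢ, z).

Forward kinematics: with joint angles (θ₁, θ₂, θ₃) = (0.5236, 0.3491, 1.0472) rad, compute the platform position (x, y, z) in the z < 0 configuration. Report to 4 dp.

(0.0342, 0.1061, -0.3822)

O1 = (0.2859·cos0.0°, 0.2859·sin0.0°, -0.0900) = (0.2859, 0.0000, -0.0900)
arm 2 at φ=120.0°: (R−r)+L cos θ2 = 0.2991;  O2 = (-0.1496, 0.2591, -0.0616)
φ3=240.0°: virtual centre (-0.1100, -0.1905, -0.1559), radius l
subtract pairs → two planes through P
[-0.8709 0.5181 0.0569]·P = 0.0034;  [-0.7918 -0.3811 -0.1318]·P = -0.0171
Cramer: x(z) = 0.0102-0.0628z;  y(z) = 0.0238-0.2153z
into |P−O₁|² = l²: 1.0503z² + 0.2044z + -0.0753 = 0;  Δ = 0.3582;  z = -0.3822 or 0.1876 → z<0 root = -0.3822
x = 0.0342, y = 0.1061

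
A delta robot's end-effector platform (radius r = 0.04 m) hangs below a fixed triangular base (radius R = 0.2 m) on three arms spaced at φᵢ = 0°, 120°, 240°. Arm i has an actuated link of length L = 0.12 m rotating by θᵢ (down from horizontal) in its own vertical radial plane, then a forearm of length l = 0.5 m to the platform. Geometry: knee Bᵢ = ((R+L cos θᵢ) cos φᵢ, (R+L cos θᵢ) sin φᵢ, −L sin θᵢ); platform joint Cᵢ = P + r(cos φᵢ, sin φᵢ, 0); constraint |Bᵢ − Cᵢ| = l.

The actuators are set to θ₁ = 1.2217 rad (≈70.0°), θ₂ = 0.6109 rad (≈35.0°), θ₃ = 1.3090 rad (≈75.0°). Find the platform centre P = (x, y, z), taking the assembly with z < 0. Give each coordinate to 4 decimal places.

arm 1 at φ=0.0°: (R−r)+L cos θ1 = 0.2010;  S1 = (0.2010, 0.0000, -0.1128)
φ2=120.0°: virtual centre (-0.1291, 0.2237, -0.0688), radius l
φ3=240.0°: virtual centre (-0.0955, -0.1655, -0.1159), radius l
subtract pairs → two planes through P
[-0.6604 0.4474 0.0879]·P = 0.0183;  [-0.5931 -0.3309 -0.0063]·P = -0.0032
Cramer: x(z) = -0.0096+0.0543z;  y(z) = 0.0268-0.1163z
sphere 1 gives Az²+Bz+C=0 with A=1.0165, B=0.1964, C=-0.1922;  B²−4AC=0.8201;  roots -0.5421, 0.3488;  negative root z = -0.5421
x = -0.0390, y = 0.0899

(-0.0390, 0.0899, -0.5421)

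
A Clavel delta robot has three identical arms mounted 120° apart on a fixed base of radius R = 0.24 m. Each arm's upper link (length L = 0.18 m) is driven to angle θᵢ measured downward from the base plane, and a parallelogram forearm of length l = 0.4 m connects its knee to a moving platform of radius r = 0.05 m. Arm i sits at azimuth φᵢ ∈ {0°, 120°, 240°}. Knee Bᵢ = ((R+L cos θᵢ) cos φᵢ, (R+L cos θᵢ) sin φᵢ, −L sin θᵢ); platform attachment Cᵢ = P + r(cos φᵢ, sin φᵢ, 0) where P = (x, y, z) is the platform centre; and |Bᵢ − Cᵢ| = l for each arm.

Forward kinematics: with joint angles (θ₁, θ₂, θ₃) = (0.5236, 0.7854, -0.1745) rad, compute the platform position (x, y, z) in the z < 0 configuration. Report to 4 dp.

(-0.0150, -0.0803, -0.2427)

arm 1 at φ=0.0°: (R−r)+L cos θ1 = 0.3459;  O1 = (0.3459, 0.0000, -0.0900)
φ2=120.0°: virtual centre (-0.1586, 0.2748, -0.1273), radius l
φ3=240.0°: virtual centre (-0.1836, -0.3181, 0.0313), radius l
eliminate P² terms by subtracting sphere 1 from 2 and 3
linear system: -1.0090x+0.5495y = -0.0109−-0.0746z; -1.0590x+-0.6361y = 0.0081−0.2425z
det = 1.2239;  x = 0.0020+0.0701z,  y = -0.0161+0.2645z
into |P−O₁|² = l²: 1.0749z² + 0.1232z + -0.0334 = 0;  Δ = 0.1587;  z = -0.2427 or 0.1280 → z<0 root = -0.2427
x = -0.0150, y = -0.0803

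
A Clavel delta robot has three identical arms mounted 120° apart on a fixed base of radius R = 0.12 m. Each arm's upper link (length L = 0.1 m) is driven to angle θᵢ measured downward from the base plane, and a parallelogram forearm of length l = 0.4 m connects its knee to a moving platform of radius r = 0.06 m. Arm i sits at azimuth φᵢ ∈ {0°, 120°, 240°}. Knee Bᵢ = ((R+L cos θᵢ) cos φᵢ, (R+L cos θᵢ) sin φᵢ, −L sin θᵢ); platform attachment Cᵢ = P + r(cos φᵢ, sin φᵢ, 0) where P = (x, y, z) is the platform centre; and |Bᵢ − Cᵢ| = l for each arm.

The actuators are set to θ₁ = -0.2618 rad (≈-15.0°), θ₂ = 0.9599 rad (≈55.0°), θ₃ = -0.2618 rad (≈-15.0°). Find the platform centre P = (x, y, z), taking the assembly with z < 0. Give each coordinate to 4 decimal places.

φ1=0.0°: virtual centre (0.1566, 0.0000, 0.0259), radius l
arm 2 at φ=120.0°: e+L cos θ2 = 0.1174;  O2 = (-0.0587, 0.1016, -0.0819)
φ3=240.0°: virtual centre (-0.0783, -0.1356, 0.0259), radius l
eliminate P² terms by subtracting sphere 1 from 2 and 3
plane₁₂: -0.4305x+0.2033y+-0.2156z = -0.0047
det = 0.2123;  x = 0.0060+-0.2755z,  y = -0.0104+0.4771z
sphere 1 gives Az²+Bz+C=0 with A=1.3035, B=0.0213, C=-0.1365;  B²−4AC=0.7124;  roots -0.3319, 0.3156;  negative root z = -0.3319
x = 0.0974, y = -0.1688

(0.0974, -0.1688, -0.3319)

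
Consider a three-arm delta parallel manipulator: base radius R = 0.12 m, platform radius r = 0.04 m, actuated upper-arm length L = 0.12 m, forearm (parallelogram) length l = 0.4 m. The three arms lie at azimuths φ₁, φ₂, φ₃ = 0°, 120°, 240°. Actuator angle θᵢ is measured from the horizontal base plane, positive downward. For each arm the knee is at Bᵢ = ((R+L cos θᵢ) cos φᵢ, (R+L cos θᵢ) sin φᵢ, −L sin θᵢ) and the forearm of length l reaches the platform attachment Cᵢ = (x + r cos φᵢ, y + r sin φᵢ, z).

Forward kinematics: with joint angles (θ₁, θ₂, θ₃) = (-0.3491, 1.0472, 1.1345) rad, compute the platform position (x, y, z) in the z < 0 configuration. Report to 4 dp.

arm 1 at φ=0.0°: (R−r)+L cos θ1 = 0.1928;  centre 1 = (0.1928, 0.0000, 0.0410)
centre 2 = (0.1400·cos120.0°, 0.1400·sin120.0°, -0.1039) = (-0.0700, 0.1212, -0.1039)
φ3=240.0°: virtual centre (-0.0654, -0.1132, -0.1088), radius l
|centre ₂|²−|centre ₁|² = -0.0084;  |centre ₃|²−|centre ₁|² = -0.0099
linear system: -0.5255x+0.2425y = -0.0084−-0.2899z; -0.5162x+-0.2264y = -0.0099−-0.2996z
det = 0.2442;  x = 0.0177+-0.5664z,  y = 0.0035+-0.0318z
sphere 1 gives Az²+Bz+C=0 with A=1.3218, B=0.1160, C=-0.1277;  B²−4AC=0.6884;  roots -0.3577, 0.2700;  negative root z = -0.3577
x = 0.2203, y = 0.0149

(0.2203, 0.0149, -0.3577)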